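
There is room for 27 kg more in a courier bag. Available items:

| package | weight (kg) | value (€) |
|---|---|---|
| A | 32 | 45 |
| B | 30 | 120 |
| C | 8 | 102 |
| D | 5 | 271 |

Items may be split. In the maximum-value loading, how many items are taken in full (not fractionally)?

2

Sort by value per unit weight and fill in that order.
Order: D (271/5=54.20) > C (102/8=12.75) > B (120/30=4.00) > A (45/32=1.41)
Fill: take D (5 @ 271) → take C (8 @ 102) → take 14/30 of B → 56.00; 27/27 used.
2 item(s) taken whole; one partial (take 14/30 of B).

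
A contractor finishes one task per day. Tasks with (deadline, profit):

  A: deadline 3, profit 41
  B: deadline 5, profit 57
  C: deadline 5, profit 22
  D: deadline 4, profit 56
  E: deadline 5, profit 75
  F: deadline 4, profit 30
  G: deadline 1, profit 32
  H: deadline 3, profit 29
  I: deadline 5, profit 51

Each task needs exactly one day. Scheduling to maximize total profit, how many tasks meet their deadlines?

Sort by profit descending; place each in the latest free slot ≤ its deadline.
Profit order: E=75 B=57 D=56 I=51 A=41 G=32 F=30 H=29 C=22
Assign: E→slot 5, B→slot 4, D→slot 3, I→slot 2, A→slot 1, G skipped, F skipped, H skipped, C skipped.
Slots: [1:A] [2:I] [3:D] [4:B] [5:E]
5 of 9 scheduled.

5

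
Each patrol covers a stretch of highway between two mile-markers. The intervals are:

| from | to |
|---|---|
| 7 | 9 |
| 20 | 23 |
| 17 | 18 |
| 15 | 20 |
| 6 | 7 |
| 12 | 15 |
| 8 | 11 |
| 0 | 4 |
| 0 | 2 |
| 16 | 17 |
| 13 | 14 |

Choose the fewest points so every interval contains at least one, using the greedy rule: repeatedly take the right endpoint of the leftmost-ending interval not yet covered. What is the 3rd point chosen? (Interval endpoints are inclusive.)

11

Sorted: [0,2] [0,4] [6,7] [7,9] [8,11] [13,14] [12,15] [16,17] [17,18] [15,20] [20,23]
{[0,2],[0,4]} hit by 2; {[6,7],[7,9]} hit by 7; {[8,11]} hit by 11; {[13,14],[12,15]} hit by 14; {[16,17],[17,18],[15,20]} hit by 17; {[20,23]} hit by 23.
Points: 2, 7, 11, 14, 17, 23 (6 total).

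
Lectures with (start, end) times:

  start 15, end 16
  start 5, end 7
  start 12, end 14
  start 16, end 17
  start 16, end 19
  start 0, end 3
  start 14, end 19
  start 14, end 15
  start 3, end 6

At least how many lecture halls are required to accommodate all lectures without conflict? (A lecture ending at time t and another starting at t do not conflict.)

The answer is the maximum number of intervals overlapping at any instant.
Events (time:±→running): 0:+→1 3:-→0 3:+→1 5:+→2 6:-→1 7:-→0 12:+→1 14:-→0 14:+→1 14:+→2 15:-→1 15:+→2 16:-→1 16:+→2 16:+→3 … peak 3.

3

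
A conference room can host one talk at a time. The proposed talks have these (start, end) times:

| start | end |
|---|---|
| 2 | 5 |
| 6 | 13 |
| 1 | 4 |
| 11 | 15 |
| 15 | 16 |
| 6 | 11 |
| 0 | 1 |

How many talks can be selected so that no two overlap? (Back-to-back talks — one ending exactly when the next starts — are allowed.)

5

By end time: (0,1), (1,4), (2,5), (6,11), (6,13), (11,15), (15,16).
Pick (0,1); next start ≥ 1 → (1,4); next start ≥ 4 → (6,11); next start ≥ 11 → (11,15); next start ≥ 15 → (15,16).
Selected 5 talks.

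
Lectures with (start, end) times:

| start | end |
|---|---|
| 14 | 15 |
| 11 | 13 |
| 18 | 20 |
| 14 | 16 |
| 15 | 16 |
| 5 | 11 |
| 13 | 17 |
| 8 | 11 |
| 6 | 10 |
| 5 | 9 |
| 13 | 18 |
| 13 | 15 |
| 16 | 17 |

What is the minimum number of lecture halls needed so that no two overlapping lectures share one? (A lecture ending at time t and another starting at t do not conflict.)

5

The answer is the maximum number of intervals overlapping at any instant.
Events (time:±→running): 5:+→1 5:+→2 6:+→3 8:+→4 9:-→3 10:-→2 11:-→1 11:-→0 11:+→1 13:-→0 13:+→1 13:+→2 13:+→3 14:+→4 14:+→5 … peak 5.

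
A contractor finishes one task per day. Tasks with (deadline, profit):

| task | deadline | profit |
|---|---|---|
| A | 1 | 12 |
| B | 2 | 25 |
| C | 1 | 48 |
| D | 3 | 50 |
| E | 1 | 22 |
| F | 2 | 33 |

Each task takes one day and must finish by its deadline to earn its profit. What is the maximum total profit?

Profit order: D=50 C=48 F=33 B=25 E=22 A=12
Assign: D→slot 3, C→slot 1, F→slot 2, B skipped, E skipped, A skipped.
Slots: [1:C] [2:F] [3:D]
Profit = 48 + 33 + 50 = 131

131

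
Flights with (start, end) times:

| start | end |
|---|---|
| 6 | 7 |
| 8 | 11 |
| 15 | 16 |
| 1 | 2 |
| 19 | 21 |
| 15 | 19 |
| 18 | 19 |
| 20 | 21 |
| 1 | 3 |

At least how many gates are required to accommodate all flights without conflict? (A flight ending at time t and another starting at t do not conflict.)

2

starts: [1, 1, 6, 8, 15, 15, 18, 19, 20]
ends:   [2, 3, 7, 11, 16, 19, 19, 21, 21]
s1→1 s1→2  — peak 2.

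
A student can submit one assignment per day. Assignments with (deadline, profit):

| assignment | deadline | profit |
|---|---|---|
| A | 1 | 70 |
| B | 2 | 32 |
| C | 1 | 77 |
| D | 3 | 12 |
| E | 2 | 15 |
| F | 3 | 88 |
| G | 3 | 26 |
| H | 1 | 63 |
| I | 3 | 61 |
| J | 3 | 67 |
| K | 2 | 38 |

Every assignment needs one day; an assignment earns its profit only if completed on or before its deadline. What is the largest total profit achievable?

Sort by profit descending; place each in the latest free slot ≤ its deadline.
Profit order: F=88 C=77 A=70 J=67 H=63 I=61 K=38 B=32 G=26 E=15 D=12
Assign: F→slot 3, C→slot 1, A skipped, J→slot 2, H skipped, I skipped, K skipped, B skipped, G skipped, E skipped, D skipped.
Slots: [1:C] [2:J] [3:F]
Profit = 77 + 67 + 88 = 232

232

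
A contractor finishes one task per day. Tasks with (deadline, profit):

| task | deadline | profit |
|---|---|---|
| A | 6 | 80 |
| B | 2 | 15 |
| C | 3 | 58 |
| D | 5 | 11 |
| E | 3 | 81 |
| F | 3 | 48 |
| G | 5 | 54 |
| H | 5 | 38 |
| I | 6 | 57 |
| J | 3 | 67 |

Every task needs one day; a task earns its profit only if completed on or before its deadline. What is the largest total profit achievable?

Take jobs in profit order; each goes to the latest open slot no later than its deadline.
Profit order: E=81 A=80 J=67 C=58 I=57 G=54 F=48 H=38 B=15 D=11
Assign: E→slot 3, A→slot 6, J→slot 2, C→slot 1, I→slot 5, G→slot 4, F skipped, H skipped, B skipped, D skipped.
Slots: [1:C] [2:J] [3:E] [4:G] [5:I] [6:A]
Profit = 58 + 67 + 81 + 54 + 57 + 80 = 397

397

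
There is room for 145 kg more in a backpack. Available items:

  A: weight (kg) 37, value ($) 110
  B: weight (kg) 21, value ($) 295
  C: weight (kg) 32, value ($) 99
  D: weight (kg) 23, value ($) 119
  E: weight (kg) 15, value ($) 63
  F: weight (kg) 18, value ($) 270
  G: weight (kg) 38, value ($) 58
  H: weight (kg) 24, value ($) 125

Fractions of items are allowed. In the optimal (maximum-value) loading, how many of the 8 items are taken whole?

6

Ratios (sorted): F 15.00, B 14.05, H 5.21, D 5.17, E 4.20, C 3.09, A 2.97, G 1.53
take F (18 @ 270); take B (21 @ 295); take H (24 @ 125); take D (23 @ 119); take E (15 @ 63); take C (32 @ 99); take 12/37 of A → 35.68. Capacity used 145/145.
6 item(s) taken whole; one partial (take 12/37 of A).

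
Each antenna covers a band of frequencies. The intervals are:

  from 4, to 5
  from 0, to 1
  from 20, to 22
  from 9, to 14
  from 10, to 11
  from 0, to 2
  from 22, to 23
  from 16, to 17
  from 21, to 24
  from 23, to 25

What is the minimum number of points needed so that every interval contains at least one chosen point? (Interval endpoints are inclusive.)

Sort by right endpoint; whenever an interval is uncovered, place a point at its right end.
By right end: [0,1]  [0,2]  [4,5]  [10,11]  [9,14]  [16,17]  [20,22]  [22,23]  [21,24]  [23,25]
[0,1] uncovered → point at 1; [4,5] uncovered → point at 5; [10,11] uncovered → point at 11; [16,17] uncovered → point at 17; [20,22] uncovered → point at 22; [23,25] uncovered → point at 25.
Points: 1, 5, 11, 17, 22, 25 (6 total).

6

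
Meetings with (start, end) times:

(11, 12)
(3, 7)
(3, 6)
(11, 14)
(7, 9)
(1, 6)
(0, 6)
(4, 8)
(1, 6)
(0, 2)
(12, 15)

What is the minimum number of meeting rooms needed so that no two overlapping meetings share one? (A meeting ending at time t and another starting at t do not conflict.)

Count concurrent intervals with a sweep; the peak is the room count.
Events (time:±→running): 0:+→1 0:+→2 1:+→3 1:+→4 2:-→3 3:+→4 3:+→5 4:+→6 … peak 6.

6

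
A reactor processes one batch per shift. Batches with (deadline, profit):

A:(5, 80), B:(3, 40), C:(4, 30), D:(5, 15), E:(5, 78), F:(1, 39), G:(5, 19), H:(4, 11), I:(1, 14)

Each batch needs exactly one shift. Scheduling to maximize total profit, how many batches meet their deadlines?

Take jobs in profit order; each goes to the latest open slot no later than its deadline.
Profit order: A=80 E=78 B=40 F=39 C=30 G=19 D=15 I=14 H=11
Assign: A→slot 5, E→slot 4, B→slot 3, F→slot 1, C→slot 2, G skipped, D skipped, I skipped, H skipped.
Slots: [1:F] [2:C] [3:B] [4:E] [5:A]
5 of 9 scheduled.

5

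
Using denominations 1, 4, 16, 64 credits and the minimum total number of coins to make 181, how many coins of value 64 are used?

2

Use the largest denomination that fits, subtract, and repeat.
181 = 2×64 + 3×16 + 1×4 + 1×1
Count of 64: 2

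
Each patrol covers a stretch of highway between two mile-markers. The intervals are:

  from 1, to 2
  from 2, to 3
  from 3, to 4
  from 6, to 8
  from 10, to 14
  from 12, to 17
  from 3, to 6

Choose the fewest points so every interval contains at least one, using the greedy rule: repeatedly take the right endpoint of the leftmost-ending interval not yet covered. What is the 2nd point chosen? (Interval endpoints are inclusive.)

Sort by right endpoint; whenever an interval is uncovered, place a point at its right end.
By right end: [1,2]  [2,3]  [3,4]  [3,6]  [6,8]  [10,14]  [12,17]
[1,2] uncovered → point at 2; [3,4] uncovered → point at 4; [6,8] uncovered → point at 8; [10,14] uncovered → point at 14.
Points: 2, 4, 8, 14 (4 total).

4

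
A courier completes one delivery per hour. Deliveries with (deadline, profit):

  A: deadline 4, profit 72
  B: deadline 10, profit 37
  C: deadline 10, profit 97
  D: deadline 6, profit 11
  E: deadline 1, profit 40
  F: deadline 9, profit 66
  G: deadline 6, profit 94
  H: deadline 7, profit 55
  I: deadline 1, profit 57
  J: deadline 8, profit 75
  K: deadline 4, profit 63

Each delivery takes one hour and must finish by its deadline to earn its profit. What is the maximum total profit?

627

Profit order: C=97 G=94 J=75 A=72 F=66 K=63 I=57 H=55 E=40 B=37 D=11
Assign: C→slot 10, G→slot 6, J→slot 8, A→slot 4, F→slot 9, K→slot 3, I→slot 1, H→slot 7, E skipped, B→slot 5, D→slot 2.
Slots: [1:I] [2:D] [3:K] [4:A] [5:B] [6:G] [7:H] [8:J] [9:F] [10:C]
Profit = 57 + 11 + 63 + 72 + 37 + 94 + 55 + 75 + 66 + 97 = 627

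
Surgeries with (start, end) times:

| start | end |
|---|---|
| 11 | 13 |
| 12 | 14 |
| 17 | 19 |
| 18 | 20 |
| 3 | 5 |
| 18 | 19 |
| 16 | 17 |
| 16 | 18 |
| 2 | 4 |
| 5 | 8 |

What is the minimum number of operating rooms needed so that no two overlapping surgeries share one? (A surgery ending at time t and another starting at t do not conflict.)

starts: [2, 3, 5, 11, 12, 16, 16, 17, 18, 18]
ends:   [4, 5, 8, 13, 14, 17, 18, 19, 19, 20]
s2→1 s3→2 e4→1 e5→0 s5→1 e8→0 s11→1 s12→2 e13→1 e14→0 s16→1 s16→2 e17→1 s17→2 e18→1 s18→2 s18→3  — peak 3.

3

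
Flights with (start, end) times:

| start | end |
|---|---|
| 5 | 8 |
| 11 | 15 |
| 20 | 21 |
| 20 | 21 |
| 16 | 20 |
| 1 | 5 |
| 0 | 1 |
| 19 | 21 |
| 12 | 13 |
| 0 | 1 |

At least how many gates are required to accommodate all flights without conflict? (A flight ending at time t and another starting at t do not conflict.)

The answer is the maximum number of intervals overlapping at any instant.
starts: [0, 0, 1, 5, 11, 12, 16, 19, 20, 20]
ends:   [1, 1, 5, 8, 13, 15, 20, 21, 21, 21]
s0→1 s0→2 e1→1 e1→0 s1→1 e5→0 s5→1 e8→0 s11→1 s12→2 e13→1 e15→0 s16→1 s19→2 e20→1 s20→2 s20→3  — peak 3.

3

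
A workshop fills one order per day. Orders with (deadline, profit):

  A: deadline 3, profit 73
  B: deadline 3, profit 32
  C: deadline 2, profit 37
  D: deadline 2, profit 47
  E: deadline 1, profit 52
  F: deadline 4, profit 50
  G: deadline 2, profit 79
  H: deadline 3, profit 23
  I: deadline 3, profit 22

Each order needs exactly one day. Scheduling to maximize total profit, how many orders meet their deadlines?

Take jobs in profit order; each goes to the latest open slot no later than its deadline.
Profit order: G=79 A=73 E=52 F=50 D=47 C=37 B=32 H=23 I=22
Assign: G→slot 2, A→slot 3, E→slot 1, F→slot 4, D skipped, C skipped, B skipped, H skipped, I skipped.
Slots: [1:E] [2:G] [3:A] [4:F]
4 of 9 scheduled.

4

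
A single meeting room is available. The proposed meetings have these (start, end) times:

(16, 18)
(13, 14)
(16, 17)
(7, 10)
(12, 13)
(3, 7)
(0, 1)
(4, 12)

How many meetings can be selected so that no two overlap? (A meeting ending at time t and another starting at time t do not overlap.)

Sorted by end: (0,1)  (3,7)  (7,10)  (4,12)  (12,13)  (13,14)  (16,17)  (16,18)
take (0,1); take (3,7); take (7,10); take (12,13); take (13,14); take (16,17); skip (16,18).
Selected 6 meetings.

6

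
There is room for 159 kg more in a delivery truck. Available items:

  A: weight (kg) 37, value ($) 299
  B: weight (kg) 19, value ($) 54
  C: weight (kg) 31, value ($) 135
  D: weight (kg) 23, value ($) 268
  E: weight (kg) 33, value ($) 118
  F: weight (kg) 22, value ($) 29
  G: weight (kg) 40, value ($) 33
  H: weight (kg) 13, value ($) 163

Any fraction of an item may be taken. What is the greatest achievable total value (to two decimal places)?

Greedy by value/weight ratio, highest first.
Order: H (163/13=12.54) > D (268/23=11.65) > A (299/37=8.08) > C (135/31=4.35) > E (118/33=3.58) > B (54/19=2.84) > F (29/22=1.32) > G (33/40=0.82)
Fill: take H (13 @ 163) → take D (23 @ 268) → take A (37 @ 299) → take C (31 @ 135) → take E (33 @ 118) → take B (19 @ 54) → take 3/22 of F → 3.95; 159/159 used.
Total value = 1040.95

1040.95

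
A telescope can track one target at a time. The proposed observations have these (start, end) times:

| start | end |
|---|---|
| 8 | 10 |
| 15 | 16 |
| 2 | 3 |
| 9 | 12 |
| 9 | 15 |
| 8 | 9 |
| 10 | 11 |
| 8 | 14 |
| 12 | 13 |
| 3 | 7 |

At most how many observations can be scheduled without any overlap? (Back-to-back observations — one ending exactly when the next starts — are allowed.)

6

Sort by end time and greedily take each interval whose start is ≥ the last chosen end.
Sorted by end: (2,3)  (3,7)  (8,9)  (8,10)  (10,11)  (9,12)  (12,13)  (8,14)  (9,15)  (15,16)
take (2,3); take (3,7); take (8,9); take (10,11); skip (9,12); take (12,13); take (15,16).
Selected 6 observations.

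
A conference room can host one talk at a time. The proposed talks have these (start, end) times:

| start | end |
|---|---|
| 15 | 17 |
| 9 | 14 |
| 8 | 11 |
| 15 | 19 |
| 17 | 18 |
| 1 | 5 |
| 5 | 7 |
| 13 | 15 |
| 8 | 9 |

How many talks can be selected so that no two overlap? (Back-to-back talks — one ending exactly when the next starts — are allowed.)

By end time: (1,5), (5,7), (8,9), (8,11), (9,14), (13,15), (15,17), (17,18), (15,19).
Pick (1,5); next start ≥ 5 → (5,7); next start ≥ 7 → (8,9); next start ≥ 9 → (9,14); next start ≥ 14 → (15,17); next start ≥ 17 → (17,18).
Selected 6 talks.

6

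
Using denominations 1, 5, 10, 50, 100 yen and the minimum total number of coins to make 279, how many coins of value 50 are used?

1

279 = 2×100 + 1×50 + 2×10 + 1×5 + 4×1
Count of 50: 1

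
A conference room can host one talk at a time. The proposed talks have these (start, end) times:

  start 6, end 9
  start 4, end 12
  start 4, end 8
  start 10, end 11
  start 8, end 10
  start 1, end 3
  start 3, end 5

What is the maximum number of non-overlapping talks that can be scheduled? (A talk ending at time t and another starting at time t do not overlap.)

4

By end time: (1,3), (3,5), (4,8), (6,9), (8,10), (10,11), (4,12).
Pick (1,3); next start ≥ 3 → (3,5); next start ≥ 5 → (6,9); next start ≥ 9 → (10,11).
Selected 4 talks.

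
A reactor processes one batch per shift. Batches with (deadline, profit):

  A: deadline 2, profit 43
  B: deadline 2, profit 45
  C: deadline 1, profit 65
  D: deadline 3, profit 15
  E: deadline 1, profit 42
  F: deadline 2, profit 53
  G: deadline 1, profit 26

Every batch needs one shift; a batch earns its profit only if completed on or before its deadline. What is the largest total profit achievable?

Profit order: C=65 F=53 B=45 A=43 E=42 G=26 D=15
Assign: C→slot 1, F→slot 2, B skipped, A skipped, E skipped, G skipped, D→slot 3.
Slots: [1:C] [2:F] [3:D]
Profit = 65 + 53 + 15 = 133

133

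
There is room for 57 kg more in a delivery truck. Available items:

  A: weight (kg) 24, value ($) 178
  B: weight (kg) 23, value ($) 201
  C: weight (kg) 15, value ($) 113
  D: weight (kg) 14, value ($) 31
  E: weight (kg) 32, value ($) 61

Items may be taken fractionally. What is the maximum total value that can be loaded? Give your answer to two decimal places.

Sort by value per unit weight and fill in that order.
Ratios (sorted): B 8.74, C 7.53, A 7.42, D 2.21, E 1.91
take B (23 @ 201); take C (15 @ 113); take 19/24 of A → 140.92. Capacity used 57/57.
Total value = 454.92

454.92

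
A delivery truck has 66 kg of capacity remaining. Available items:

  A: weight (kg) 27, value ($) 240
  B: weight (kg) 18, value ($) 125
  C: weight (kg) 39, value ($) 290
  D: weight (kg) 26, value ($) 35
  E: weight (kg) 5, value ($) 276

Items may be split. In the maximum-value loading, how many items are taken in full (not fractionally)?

2

Greedy by value/weight ratio, highest first.
Order: E (276/5=55.20) > A (240/27=8.89) > C (290/39=7.44) > B (125/18=6.94) > D (35/26=1.35)
Fill: take E (5 @ 276) → take A (27 @ 240) → take 34/39 of C → 252.82; 66/66 used.
2 item(s) taken whole; one partial (take 34/39 of C).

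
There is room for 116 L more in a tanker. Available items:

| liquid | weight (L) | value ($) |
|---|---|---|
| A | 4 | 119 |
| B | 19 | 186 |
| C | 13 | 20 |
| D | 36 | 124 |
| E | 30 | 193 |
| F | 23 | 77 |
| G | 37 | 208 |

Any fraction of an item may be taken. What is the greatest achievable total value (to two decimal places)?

795.56

Order: A (119/4=29.75) > B (186/19=9.79) > E (193/30=6.43) > G (208/37=5.62) > D (124/36=3.44) > F (77/23=3.35) > C (20/13=1.54)
Fill: take A (4 @ 119) → take B (19 @ 186) → take E (30 @ 193) → take G (37 @ 208) → take 26/36 of D → 89.56; 116/116 used.
Total value = 795.56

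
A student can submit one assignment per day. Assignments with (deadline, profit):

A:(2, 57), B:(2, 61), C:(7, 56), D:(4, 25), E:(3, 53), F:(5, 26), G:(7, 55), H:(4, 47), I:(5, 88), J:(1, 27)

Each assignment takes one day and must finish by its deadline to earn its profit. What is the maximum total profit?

417

Profit order: I=88 B=61 A=57 C=56 G=55 E=53 H=47 J=27 F=26 D=25
Assign: I→slot 5, B→slot 2, A→slot 1, C→slot 7, G→slot 6, E→slot 3, H→slot 4, J skipped, F skipped, D skipped.
Slots: [1:A] [2:B] [3:E] [4:H] [5:I] [6:G] [7:C]
Profit = 57 + 61 + 53 + 47 + 88 + 55 + 56 = 417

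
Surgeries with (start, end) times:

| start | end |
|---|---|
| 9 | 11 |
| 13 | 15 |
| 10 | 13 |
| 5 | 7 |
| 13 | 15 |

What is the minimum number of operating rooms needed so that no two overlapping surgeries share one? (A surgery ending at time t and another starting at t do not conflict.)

Events (time:±→running): 5:+→1 7:-→0 9:+→1 10:+→2 … peak 2.

2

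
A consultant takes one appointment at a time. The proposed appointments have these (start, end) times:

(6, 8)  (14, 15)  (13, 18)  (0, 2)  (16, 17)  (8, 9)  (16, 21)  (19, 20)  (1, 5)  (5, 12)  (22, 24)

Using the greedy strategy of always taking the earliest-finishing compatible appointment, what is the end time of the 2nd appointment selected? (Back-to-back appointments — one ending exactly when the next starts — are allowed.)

8

Sorted by end: (0,2)  (1,5)  (6,8)  (8,9)  (5,12)  (14,15)  (16,17)  (13,18)  (19,20)  (16,21)  (22,24)
take (0,2); skip (1,5); take (6,8); take (8,9); take (14,15); take (16,17); skip (13,18); take (19,20); take (22,24).
Selected: (0,2) (6,8) (8,9) (14,15) (16,17) (19,20) (22,24)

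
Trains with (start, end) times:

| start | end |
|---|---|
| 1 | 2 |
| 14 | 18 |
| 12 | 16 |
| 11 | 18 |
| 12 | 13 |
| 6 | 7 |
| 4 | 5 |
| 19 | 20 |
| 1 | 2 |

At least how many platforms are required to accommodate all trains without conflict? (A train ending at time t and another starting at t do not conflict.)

The answer is the maximum number of intervals overlapping at any instant.
starts: [1, 1, 4, 6, 11, 12, 12, 14, 19]
ends:   [2, 2, 5, 7, 13, 16, 18, 18, 20]
s1→1 s1→2 e2→1 e2→0 s4→1 e5→0 s6→1 e7→0 s11→1 s12→2 s12→3  — peak 3.

3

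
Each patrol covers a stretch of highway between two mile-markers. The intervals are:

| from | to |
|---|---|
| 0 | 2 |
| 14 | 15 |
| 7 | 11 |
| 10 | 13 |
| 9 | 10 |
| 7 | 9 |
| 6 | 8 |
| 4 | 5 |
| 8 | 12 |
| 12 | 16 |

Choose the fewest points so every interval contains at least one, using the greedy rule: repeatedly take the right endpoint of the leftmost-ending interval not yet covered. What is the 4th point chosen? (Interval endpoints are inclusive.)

10

Process intervals by earliest right end; each time one isn't hit yet, stab at its right endpoint.
By right end: [0,2]  [4,5]  [6,8]  [7,9]  [9,10]  [7,11]  [8,12]  [10,13]  [14,15]  [12,16]
[0,2] uncovered → point at 2; [4,5] uncovered → point at 5; [6,8] uncovered → point at 8; [9,10] uncovered → point at 10; [14,15] uncovered → point at 15.
Points: 2, 5, 8, 10, 15 (5 total).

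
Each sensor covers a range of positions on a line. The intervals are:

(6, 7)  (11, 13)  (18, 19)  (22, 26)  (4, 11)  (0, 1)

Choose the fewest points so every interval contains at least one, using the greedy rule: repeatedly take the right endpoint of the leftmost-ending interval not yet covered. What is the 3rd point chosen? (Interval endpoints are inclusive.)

13

Process intervals by earliest right end; each time one isn't hit yet, stab at its right endpoint.
By right end: [0,1]  [6,7]  [4,11]  [11,13]  [18,19]  [22,26]
[0,1] uncovered → point at 1; [6,7] uncovered → point at 7; [11,13] uncovered → point at 13; [18,19] uncovered → point at 19; [22,26] uncovered → point at 26.
Points: 1, 7, 13, 19, 26 (5 total).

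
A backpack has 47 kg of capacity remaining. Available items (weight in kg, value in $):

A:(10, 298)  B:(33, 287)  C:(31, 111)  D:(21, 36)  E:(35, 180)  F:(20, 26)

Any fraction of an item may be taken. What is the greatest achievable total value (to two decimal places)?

Ratios (sorted): A 29.80, B 8.70, E 5.14, C 3.58, D 1.71, F 1.30
take A (10 @ 298); take B (33 @ 287); take 4/35 of E → 20.57. Capacity used 47/47.
Total value = 605.57

605.57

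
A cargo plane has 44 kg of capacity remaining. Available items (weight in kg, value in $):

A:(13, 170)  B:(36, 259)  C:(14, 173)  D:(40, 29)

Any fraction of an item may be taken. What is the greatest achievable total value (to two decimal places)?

Greedy by value/weight ratio, highest first.
Ratios (sorted): A 13.08, C 12.36, B 7.19, D 0.72
take A (13 @ 170); take C (14 @ 173); take 17/36 of B → 122.31. Capacity used 44/44.
Total value = 465.31

465.31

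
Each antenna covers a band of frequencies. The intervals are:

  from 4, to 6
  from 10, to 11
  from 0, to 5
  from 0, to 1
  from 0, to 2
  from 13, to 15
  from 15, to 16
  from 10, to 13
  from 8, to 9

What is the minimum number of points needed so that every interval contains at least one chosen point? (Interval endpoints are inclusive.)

5

By right end: [0,1]  [0,2]  [0,5]  [4,6]  [8,9]  [10,11]  [10,13]  [13,15]  [15,16]
[0,1] uncovered → point at 1; [4,6] uncovered → point at 6; [8,9] uncovered → point at 9; [10,11] uncovered → point at 11; [13,15] uncovered → point at 15.
Points: 1, 6, 9, 11, 15 (5 total).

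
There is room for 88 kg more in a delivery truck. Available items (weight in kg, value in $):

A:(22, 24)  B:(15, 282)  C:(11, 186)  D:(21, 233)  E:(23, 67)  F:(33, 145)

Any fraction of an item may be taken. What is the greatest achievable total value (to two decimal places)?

869.30

Ratios (sorted): B 18.80, C 16.91, D 11.10, F 4.39, E 2.91, A 1.09
take B (15 @ 282); take C (11 @ 186); take D (21 @ 233); take F (33 @ 145); take 8/23 of E → 23.30. Capacity used 88/88.
Total value = 869.30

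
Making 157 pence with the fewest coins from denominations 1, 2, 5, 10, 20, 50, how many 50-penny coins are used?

3

Greedy: take as many of the largest coin as possible, then repeat with the remainder.
157 = 3×50 + 1×5 + 1×2
Count of 50: 3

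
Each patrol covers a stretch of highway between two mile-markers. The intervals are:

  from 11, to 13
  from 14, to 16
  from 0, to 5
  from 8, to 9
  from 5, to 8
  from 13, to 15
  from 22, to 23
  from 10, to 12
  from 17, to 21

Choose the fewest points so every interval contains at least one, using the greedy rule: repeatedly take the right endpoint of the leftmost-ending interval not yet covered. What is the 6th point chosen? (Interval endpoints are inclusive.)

23

Process intervals by earliest right end; each time one isn't hit yet, stab at its right endpoint.
By right end: [0,5]  [5,8]  [8,9]  [10,12]  [11,13]  [13,15]  [14,16]  [17,21]  [22,23]
[0,5] uncovered → point at 5; [8,9] uncovered → point at 9; [10,12] uncovered → point at 12; [13,15] uncovered → point at 15; [17,21] uncovered → point at 21; [22,23] uncovered → point at 23.
Points: 5, 9, 12, 15, 21, 23 (6 total).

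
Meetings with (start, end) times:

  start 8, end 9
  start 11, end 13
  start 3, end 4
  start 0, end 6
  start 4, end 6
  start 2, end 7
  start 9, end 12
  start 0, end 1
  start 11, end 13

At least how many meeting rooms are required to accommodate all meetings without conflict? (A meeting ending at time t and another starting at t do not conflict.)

3

The answer is the maximum number of intervals overlapping at any instant.
Events (time:±→running): 0:+→1 0:+→2 1:-→1 2:+→2 3:+→3 … peak 3.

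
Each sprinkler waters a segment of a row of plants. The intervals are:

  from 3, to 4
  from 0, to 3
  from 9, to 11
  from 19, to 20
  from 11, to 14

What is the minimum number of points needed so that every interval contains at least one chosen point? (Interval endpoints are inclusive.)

3

By right end: [0,3]  [3,4]  [9,11]  [11,14]  [19,20]
[0,3] uncovered → point at 3; [9,11] uncovered → point at 11; [19,20] uncovered → point at 20.
Points: 3, 11, 20 (3 total).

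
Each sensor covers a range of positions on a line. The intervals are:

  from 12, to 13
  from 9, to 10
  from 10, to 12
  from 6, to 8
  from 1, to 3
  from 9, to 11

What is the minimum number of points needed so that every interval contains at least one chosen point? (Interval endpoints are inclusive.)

4

Sort by right endpoint; whenever an interval is uncovered, place a point at its right end.
Sorted: [1,3] [6,8] [9,10] [9,11] [10,12] [12,13]
{[1,3]} hit by 3; {[6,8]} hit by 8; {[9,10],[9,11],[10,12]} hit by 10; {[12,13]} hit by 13.
Points: 3, 8, 10, 13 (4 total).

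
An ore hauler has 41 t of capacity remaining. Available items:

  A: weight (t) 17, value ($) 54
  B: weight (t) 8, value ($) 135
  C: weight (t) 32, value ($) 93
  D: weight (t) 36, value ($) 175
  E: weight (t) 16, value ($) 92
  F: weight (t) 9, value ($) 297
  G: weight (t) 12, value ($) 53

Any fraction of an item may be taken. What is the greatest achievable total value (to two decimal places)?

Order: F (297/9=33.00) > B (135/8=16.88) > E (92/16=5.75) > D (175/36=4.86) > G (53/12=4.42) > A (54/17=3.18) > C (93/32=2.91)
Fill: take F (9 @ 297) → take B (8 @ 135) → take E (16 @ 92) → take 8/36 of D → 38.89; 41/41 used.
Total value = 562.89

562.89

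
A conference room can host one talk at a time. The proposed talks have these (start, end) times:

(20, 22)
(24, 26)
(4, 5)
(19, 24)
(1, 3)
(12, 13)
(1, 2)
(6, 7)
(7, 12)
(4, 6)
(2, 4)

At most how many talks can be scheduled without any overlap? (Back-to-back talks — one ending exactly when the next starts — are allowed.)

By end time: (1,2), (1,3), (2,4), (4,5), (4,6), (6,7), (7,12), (12,13), (20,22), (19,24), (24,26).
Pick (1,2); next start ≥ 2 → (2,4); next start ≥ 4 → (4,5); next start ≥ 5 → (6,7); next start ≥ 7 → (7,12); next start ≥ 12 → (12,13); next start ≥ 13 → (20,22); next start ≥ 22 → (24,26).
Selected 8 talks.

8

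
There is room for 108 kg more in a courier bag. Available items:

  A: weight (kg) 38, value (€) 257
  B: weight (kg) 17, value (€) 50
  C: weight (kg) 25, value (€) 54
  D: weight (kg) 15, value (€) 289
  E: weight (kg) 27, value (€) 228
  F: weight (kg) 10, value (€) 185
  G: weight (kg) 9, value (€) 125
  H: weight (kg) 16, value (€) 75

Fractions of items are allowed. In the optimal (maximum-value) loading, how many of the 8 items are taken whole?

Sort by value per unit weight and fill in that order.
Ratios (sorted): D 19.27, F 18.50, G 13.89, E 8.44, A 6.76, H 4.69, B 2.94, C 2.16
take D (15 @ 289); take F (10 @ 185); take G (9 @ 125); take E (27 @ 228); take A (38 @ 257); take 9/16 of H → 42.19. Capacity used 108/108.
5 item(s) taken whole; one partial (take 9/16 of H).

5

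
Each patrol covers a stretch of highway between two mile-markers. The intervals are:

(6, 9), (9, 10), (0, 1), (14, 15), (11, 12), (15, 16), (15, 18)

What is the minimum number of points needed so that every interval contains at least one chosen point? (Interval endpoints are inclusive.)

Process intervals by earliest right end; each time one isn't hit yet, stab at its right endpoint.
Sorted: [0,1] [6,9] [9,10] [11,12] [14,15] [15,16] [15,18]
{[0,1]} hit by 1; {[6,9],[9,10]} hit by 9; {[11,12]} hit by 12; {[14,15],[15,16],[15,18]} hit by 15.
Points: 1, 9, 12, 15 (4 total).

4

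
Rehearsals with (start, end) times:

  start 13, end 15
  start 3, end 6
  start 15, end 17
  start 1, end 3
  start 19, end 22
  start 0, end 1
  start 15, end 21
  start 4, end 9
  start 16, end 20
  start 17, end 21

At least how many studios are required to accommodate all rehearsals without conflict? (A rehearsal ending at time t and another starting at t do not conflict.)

4

The answer is the maximum number of intervals overlapping at any instant.
starts: [0, 1, 3, 4, 13, 15, 15, 16, 17, 19]
ends:   [1, 3, 6, 9, 15, 17, 20, 21, 21, 22]
s0→1 e1→0 s1→1 e3→0 s3→1 s4→2 e6→1 e9→0 s13→1 e15→0 s15→1 s15→2 s16→3 e17→2 s17→3 s19→4  — peak 4.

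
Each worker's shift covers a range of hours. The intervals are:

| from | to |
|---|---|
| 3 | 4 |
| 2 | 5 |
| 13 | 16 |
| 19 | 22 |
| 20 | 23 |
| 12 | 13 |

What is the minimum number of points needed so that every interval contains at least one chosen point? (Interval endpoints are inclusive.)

3

Process intervals by earliest right end; each time one isn't hit yet, stab at its right endpoint.
Sorted: [3,4] [2,5] [12,13] [13,16] [19,22] [20,23]
{[3,4],[2,5]} hit by 4; {[12,13],[13,16]} hit by 13; {[19,22],[20,23]} hit by 22.
Points: 4, 13, 22 (3 total).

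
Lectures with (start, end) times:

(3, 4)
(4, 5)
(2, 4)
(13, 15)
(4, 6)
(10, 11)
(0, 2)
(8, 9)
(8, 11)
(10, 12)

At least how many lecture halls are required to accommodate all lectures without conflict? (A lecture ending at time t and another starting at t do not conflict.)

Events (time:±→running): 0:+→1 2:-→0 2:+→1 3:+→2 4:-→1 4:-→0 4:+→1 4:+→2 5:-→1 6:-→0 8:+→1 8:+→2 9:-→1 10:+→2 10:+→3 … peak 3.

3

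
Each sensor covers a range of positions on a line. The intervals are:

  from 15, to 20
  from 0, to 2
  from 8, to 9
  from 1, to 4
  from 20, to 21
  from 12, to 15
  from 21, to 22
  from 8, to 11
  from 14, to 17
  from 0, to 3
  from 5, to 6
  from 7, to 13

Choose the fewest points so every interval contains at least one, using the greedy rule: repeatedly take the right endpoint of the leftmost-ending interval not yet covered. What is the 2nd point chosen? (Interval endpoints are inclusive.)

6

Sorted: [0,2] [0,3] [1,4] [5,6] [8,9] [8,11] [7,13] [12,15] [14,17] [15,20] [20,21] [21,22]
{[0,2],[0,3],[1,4]} hit by 2; {[5,6]} hit by 6; {[8,9],[8,11],[7,13]} hit by 9; {[12,15],[14,17],[15,20]} hit by 15; {[20,21],[21,22]} hit by 21.
Points: 2, 6, 9, 15, 21 (5 total).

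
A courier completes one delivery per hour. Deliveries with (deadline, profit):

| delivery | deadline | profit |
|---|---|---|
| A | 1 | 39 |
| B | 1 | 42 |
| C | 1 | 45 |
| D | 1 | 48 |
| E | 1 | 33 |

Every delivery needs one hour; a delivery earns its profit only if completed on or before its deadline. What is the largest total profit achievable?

Take jobs in profit order; each goes to the latest open slot no later than its deadline.
By profit: D(d1,48), C(d1,45), B(d1,42), A(d1,39), E(d1,33)
D→slot 1; C skipped; B skipped; A skipped; E skipped.
Profit = 48 = 48

48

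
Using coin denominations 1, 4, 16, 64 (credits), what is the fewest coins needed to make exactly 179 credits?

179 − 2×64→51 − 3×16→3 − 3×1→0
Total coins = 2 + 3 + 3 = 8

8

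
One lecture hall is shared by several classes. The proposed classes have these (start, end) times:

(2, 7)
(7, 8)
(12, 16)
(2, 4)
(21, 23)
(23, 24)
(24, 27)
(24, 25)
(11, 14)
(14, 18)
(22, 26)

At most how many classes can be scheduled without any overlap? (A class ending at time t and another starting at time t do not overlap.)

Sorted by end: (2,4)  (2,7)  (7,8)  (11,14)  (12,16)  (14,18)  (21,23)  (23,24)  (24,25)  (22,26)  (24,27)
take (2,4); take (7,8); take (11,14); take (14,18); take (21,23); take (23,24); take (24,25); skip (22,26).
Selected 7 classes.

7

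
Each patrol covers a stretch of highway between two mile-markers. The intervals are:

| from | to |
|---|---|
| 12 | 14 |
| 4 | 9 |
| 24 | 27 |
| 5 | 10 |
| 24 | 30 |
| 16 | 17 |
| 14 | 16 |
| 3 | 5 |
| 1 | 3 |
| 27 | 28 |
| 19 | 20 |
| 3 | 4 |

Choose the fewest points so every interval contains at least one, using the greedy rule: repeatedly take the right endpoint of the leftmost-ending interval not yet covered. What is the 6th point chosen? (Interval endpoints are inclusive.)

27

Sort by right endpoint; whenever an interval is uncovered, place a point at its right end.
By right end: [1,3]  [3,4]  [3,5]  [4,9]  [5,10]  [12,14]  [14,16]  [16,17]  [19,20]  [24,27]  [27,28]  [24,30]
[1,3] uncovered → point at 3; [4,9] uncovered → point at 9; [12,14] uncovered → point at 14; [16,17] uncovered → point at 17; [19,20] uncovered → point at 20; [24,27] uncovered → point at 27.
Points: 3, 9, 14, 17, 20, 27 (6 total).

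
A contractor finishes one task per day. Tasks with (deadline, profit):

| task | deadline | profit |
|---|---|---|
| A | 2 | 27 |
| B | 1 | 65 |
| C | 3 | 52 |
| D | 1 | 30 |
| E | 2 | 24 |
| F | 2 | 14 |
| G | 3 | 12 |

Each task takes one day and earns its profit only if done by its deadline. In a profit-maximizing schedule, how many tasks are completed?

3

By profit: B(d1,65), C(d3,52), D(d1,30), A(d2,27), E(d2,24), F(d2,14), G(d3,12)
B→slot 1; C→slot 3; D skipped; A→slot 2; E skipped; F skipped; G skipped.
3 of 7 scheduled.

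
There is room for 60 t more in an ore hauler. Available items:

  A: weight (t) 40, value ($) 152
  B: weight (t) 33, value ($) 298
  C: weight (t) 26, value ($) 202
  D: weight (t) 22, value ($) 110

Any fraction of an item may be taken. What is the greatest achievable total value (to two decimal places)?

Greedy by value/weight ratio, highest first.
Order: B (298/33=9.03) > C (202/26=7.77) > D (110/22=5.00) > A (152/40=3.80)
Fill: take B (33 @ 298) → take C (26 @ 202) → take 1/22 of D → 5.00; 60/60 used.
Total value = 505.00

505.00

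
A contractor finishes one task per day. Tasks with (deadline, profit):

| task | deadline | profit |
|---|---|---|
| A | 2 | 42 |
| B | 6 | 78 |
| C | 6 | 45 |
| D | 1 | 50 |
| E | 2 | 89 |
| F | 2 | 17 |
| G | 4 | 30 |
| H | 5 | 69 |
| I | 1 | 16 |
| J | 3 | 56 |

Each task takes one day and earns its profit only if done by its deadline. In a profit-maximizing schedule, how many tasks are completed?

By profit: E(d2,89), B(d6,78), H(d5,69), J(d3,56), D(d1,50), C(d6,45), A(d2,42), G(d4,30), F(d2,17), I(d1,16)
E→slot 2; B→slot 6; H→slot 5; J→slot 3; D→slot 1; C→slot 4; A skipped; G skipped; F skipped; I skipped.
6 of 10 scheduled.

6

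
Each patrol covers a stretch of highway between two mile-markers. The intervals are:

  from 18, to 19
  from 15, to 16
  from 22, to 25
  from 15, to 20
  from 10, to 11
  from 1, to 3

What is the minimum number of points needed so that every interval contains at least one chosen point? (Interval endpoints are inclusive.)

5

By right end: [1,3]  [10,11]  [15,16]  [18,19]  [15,20]  [22,25]
[1,3] uncovered → point at 3; [10,11] uncovered → point at 11; [15,16] uncovered → point at 16; [18,19] uncovered → point at 19; [22,25] uncovered → point at 25.
Points: 3, 11, 16, 19, 25 (5 total).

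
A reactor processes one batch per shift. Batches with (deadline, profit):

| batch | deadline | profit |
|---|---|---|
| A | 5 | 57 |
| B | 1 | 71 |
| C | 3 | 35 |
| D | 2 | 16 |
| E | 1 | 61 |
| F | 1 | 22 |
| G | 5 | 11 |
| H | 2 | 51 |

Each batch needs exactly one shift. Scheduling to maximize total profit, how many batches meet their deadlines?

5

Profit order: B=71 E=61 A=57 H=51 C=35 F=22 D=16 G=11
Assign: B→slot 1, E skipped, A→slot 5, H→slot 2, C→slot 3, F skipped, D skipped, G→slot 4.
Slots: [1:B] [2:H] [3:C] [4:G] [5:A]
5 of 8 scheduled.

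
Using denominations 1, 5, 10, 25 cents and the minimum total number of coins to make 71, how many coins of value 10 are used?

71 = 2×25 + 2×10 + 1×1
Count of 10: 2

2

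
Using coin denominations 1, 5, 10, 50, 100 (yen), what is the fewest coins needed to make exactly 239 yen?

10

239 − 2×100→39 − 3×10→9 − 1×5→4 − 4×1→0
Total coins = 2 + 3 + 1 + 4 = 10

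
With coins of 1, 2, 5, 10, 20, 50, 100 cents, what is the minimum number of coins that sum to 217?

5

217 − 2×100→17 − 1×10→7 − 1×5→2 − 1×2→0
Total coins = 2 + 1 + 1 + 1 = 5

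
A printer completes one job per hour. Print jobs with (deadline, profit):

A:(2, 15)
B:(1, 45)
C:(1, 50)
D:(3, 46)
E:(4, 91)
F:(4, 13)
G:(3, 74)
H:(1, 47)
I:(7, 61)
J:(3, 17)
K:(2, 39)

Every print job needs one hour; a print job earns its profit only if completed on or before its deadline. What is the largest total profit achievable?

322

Take jobs in profit order; each goes to the latest open slot no later than its deadline.
By profit: E(d4,91), G(d3,74), I(d7,61), C(d1,50), H(d1,47), D(d3,46), B(d1,45), K(d2,39), J(d3,17), A(d2,15), F(d4,13)
E→slot 4; G→slot 3; I→slot 7; C→slot 1; H skipped; D→slot 2; B skipped; K skipped; J skipped; A skipped; F skipped.
Profit = 50 + 46 + 74 + 91 + 61 = 322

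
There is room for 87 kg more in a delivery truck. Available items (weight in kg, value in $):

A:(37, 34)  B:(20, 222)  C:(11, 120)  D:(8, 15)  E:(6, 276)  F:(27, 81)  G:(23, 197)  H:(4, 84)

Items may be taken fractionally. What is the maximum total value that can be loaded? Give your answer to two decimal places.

968.00

Order: E (276/6=46.00) > H (84/4=21.00) > B (222/20=11.10) > C (120/11=10.91) > G (197/23=8.57) > F (81/27=3.00) > D (15/8=1.88) > A (34/37=0.92)
Fill: take E (6 @ 276) → take H (4 @ 84) → take B (20 @ 222) → take C (11 @ 120) → take G (23 @ 197) → take 23/27 of F → 69.00; 87/87 used.
Total value = 968.00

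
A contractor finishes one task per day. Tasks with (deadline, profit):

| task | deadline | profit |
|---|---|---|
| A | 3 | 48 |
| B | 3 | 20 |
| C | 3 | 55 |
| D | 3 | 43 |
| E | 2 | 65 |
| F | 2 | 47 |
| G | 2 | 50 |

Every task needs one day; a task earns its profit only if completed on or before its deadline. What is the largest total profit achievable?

Sort by profit descending; place each in the latest free slot ≤ its deadline.
By profit: E(d2,65), C(d3,55), G(d2,50), A(d3,48), F(d2,47), D(d3,43), B(d3,20)
E→slot 2; C→slot 3; G→slot 1; A skipped; F skipped; D skipped; B skipped.
Profit = 50 + 65 + 55 = 170

170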